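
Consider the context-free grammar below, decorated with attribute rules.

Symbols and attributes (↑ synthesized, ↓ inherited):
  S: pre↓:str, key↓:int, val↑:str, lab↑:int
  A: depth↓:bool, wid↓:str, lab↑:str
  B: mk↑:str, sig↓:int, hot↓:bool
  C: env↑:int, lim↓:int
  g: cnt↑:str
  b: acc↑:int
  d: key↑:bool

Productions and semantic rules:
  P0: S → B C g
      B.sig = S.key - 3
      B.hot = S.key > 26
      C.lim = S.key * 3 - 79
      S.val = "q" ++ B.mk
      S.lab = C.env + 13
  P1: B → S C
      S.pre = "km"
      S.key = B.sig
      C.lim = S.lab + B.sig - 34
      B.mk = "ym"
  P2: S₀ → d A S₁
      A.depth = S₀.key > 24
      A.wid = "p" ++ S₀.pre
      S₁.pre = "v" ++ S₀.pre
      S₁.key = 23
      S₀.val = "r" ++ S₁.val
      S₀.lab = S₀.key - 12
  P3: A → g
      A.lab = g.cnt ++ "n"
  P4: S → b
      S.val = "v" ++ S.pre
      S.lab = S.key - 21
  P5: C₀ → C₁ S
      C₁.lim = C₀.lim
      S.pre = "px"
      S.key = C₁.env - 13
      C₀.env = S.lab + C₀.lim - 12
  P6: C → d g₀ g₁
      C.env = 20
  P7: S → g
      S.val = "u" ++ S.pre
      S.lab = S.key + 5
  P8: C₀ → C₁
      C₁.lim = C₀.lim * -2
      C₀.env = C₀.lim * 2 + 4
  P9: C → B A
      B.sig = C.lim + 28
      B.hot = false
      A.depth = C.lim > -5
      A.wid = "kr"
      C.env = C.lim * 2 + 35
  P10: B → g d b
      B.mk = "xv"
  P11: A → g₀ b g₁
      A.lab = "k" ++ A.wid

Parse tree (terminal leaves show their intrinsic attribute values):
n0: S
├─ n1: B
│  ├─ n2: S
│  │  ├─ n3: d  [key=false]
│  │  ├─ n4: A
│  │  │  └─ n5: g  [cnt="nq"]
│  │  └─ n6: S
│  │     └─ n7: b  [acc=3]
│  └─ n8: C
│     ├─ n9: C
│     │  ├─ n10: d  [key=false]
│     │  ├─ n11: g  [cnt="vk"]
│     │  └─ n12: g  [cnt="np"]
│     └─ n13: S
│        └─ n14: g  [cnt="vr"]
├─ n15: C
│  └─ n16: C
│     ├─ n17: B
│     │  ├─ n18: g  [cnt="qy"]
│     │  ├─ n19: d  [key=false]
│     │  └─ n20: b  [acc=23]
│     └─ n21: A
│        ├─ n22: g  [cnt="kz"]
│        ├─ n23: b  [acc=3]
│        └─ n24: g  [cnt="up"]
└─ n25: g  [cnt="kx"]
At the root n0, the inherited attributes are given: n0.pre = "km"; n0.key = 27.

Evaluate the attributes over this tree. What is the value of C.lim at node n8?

1. n0.pre = "km"  [given at root]
2. n0.key = 27  [given at root]
3. n1.sig = 24  [S.key - 3]
4. n1.hot = true  [S.key > 26]
5. n2.pre = "km"  ["km"]
6. n2.key = 24  [B.sig]
7. n3.key = false  [terminal]
8. n4.depth = false  [S₀.key > 24]
9. n4.wid = "pkm"  ["p" ++ S₀.pre]
10. n5.cnt = "nq"  [terminal]
11. n4.lab = "nqn"  [g.cnt ++ "n"]
12. n6.pre = "vkm"  ["v" ++ S₀.pre]
13. n6.key = 23  [23]
14. n7.acc = 3  [terminal]
15. n6.val = "vvkm"  ["v" ++ S.pre]
16. n6.lab = 2  [S.key - 21]
17. n2.val = "rvvkm"  ["r" ++ S₁.val]
18. n2.lab = 12  [S₀.key - 12]
19. n8.lim = 2  [S.lab + B.sig - 34]
20. n9.lim = 2  [C₀.lim]
21. n10.key = false  [terminal]
22. n11.cnt = "vk"  [terminal]
23. n12.cnt = "np"  [terminal]
24. n9.env = 20  [20]
25. n13.pre = "px"  ["px"]
26. n13.key = 7  [C₁.env - 13]
27. n14.cnt = "vr"  [terminal]
28. n13.val = "upx"  ["u" ++ S.pre]
29. n13.lab = 12  [S.key + 5]
30. n8.env = 2  [S.lab + C₀.lim - 12]
31. n1.mk = "ym"  ["ym"]
32. n15.lim = 2  [S.key * 3 - 79]
33. n16.lim = -4  [C₀.lim * -2]
34. n17.sig = 24  [C.lim + 28]
35. n17.hot = false  [false]
36. n18.cnt = "qy"  [terminal]
37. n19.key = false  [terminal]
38. n20.acc = 23  [terminal]
39. n17.mk = "xv"  ["xv"]
40. n21.depth = true  [C.lim > -5]
41. n21.wid = "kr"  ["kr"]
42. n22.cnt = "kz"  [terminal]
43. n23.acc = 3  [terminal]
44. n24.cnt = "up"  [terminal]
45. n21.lab = "kkr"  ["k" ++ A.wid]
46. n16.env = 27  [C.lim * 2 + 35]
47. n15.env = 8  [C₀.lim * 2 + 4]
48. n25.cnt = "kx"  [terminal]
49. n0.val = "qym"  ["q" ++ B.mk]
50. n0.lab = 21  [C.env + 13]

2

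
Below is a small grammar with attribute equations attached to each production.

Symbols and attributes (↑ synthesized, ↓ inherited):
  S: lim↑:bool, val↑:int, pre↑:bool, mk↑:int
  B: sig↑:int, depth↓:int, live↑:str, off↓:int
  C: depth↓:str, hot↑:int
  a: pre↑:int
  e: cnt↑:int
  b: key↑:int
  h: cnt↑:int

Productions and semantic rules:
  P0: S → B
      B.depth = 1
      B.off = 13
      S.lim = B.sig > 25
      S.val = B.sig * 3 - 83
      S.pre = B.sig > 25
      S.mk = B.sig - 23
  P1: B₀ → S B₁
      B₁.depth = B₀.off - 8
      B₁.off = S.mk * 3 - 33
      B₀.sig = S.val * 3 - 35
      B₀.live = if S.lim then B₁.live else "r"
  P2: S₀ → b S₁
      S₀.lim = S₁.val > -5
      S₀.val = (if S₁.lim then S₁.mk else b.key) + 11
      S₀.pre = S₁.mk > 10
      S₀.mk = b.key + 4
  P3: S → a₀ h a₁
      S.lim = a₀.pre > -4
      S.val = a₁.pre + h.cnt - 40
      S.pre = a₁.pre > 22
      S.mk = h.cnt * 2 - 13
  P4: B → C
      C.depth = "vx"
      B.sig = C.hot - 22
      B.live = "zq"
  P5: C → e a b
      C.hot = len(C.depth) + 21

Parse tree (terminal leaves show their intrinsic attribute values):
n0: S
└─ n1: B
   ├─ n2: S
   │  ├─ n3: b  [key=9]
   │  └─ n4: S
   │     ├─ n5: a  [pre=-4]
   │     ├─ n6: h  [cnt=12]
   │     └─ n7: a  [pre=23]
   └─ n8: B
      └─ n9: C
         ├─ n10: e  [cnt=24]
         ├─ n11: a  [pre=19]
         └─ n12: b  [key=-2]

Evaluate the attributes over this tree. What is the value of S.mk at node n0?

1. n1.depth = 1  [1]
2. n1.off = 13  [13]
3. n3.key = 9  [terminal]
4. n5.pre = -4  [terminal]
5. n6.cnt = 12  [terminal]
6. n7.pre = 23  [terminal]
7. n4.lim = false  [a₀.pre > -4]
8. n4.val = -5  [a₁.pre + h.cnt - 40]
9. n4.pre = true  [a₁.pre > 22]
10. n4.mk = 11  [h.cnt * 2 - 13]
11. n2.lim = false  [S₁.val > -5]
12. n2.val = 20  [(if S₁.lim then S₁.mk else b.key) + 11]
13. n2.pre = true  [S₁.mk > 10]
14. n2.mk = 13  [b.key + 4]
15. n8.depth = 5  [B₀.off - 8]
16. n8.off = 6  [S.mk * 3 - 33]
17. n9.depth = "vx"  ["vx"]
18. n10.cnt = 24  [terminal]
19. n11.pre = 19  [terminal]
20. n12.key = -2  [terminal]
21. n9.hot = 23  [len(C.depth) + 21]
22. n8.sig = 1  [C.hot - 22]
23. n8.live = "zq"  ["zq"]
24. n1.sig = 25  [S.val * 3 - 35]
25. n1.live = "r"  [if S.lim then B₁.live else "r"]
26. n0.lim = false  [B.sig > 25]
27. n0.val = -8  [B.sig * 3 - 83]
28. n0.pre = false  [B.sig > 25]
29. n0.mk = 2  [B.sig - 23]

2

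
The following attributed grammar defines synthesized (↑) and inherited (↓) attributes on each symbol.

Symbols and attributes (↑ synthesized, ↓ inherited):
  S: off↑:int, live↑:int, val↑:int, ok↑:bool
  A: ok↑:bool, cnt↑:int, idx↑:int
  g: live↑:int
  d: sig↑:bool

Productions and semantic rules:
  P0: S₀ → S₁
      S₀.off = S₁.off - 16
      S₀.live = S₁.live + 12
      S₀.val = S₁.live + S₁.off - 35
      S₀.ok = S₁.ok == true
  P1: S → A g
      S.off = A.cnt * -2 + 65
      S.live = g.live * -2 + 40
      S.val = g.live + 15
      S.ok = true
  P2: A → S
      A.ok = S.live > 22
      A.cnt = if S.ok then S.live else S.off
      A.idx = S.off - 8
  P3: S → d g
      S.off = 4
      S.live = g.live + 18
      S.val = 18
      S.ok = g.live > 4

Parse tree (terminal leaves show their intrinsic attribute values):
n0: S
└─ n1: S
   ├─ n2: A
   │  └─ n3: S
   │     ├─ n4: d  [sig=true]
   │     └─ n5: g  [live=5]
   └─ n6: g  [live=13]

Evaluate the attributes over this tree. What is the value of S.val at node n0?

-2

1. n4.sig = true  [terminal]
2. n5.live = 5  [terminal]
3. n3.off = 4  [4]
4. n3.live = 23  [g.live + 18]
5. n3.val = 18  [18]
6. n3.ok = true  [g.live > 4]
7. n2.ok = true  [S.live > 22]
8. n2.cnt = 23  [if S.ok then S.live else S.off]
9. n2.idx = -4  [S.off - 8]
10. n6.live = 13  [terminal]
11. n1.off = 19  [A.cnt * -2 + 65]
12. n1.live = 14  [g.live * -2 + 40]
13. n1.val = 28  [g.live + 15]
14. n1.ok = true  [true]
15. n0.off = 3  [S₁.off - 16]
16. n0.live = 26  [S₁.live + 12]
17. n0.val = -2  [S₁.live + S₁.off - 35]
18. n0.ok = true  [S₁.ok == true]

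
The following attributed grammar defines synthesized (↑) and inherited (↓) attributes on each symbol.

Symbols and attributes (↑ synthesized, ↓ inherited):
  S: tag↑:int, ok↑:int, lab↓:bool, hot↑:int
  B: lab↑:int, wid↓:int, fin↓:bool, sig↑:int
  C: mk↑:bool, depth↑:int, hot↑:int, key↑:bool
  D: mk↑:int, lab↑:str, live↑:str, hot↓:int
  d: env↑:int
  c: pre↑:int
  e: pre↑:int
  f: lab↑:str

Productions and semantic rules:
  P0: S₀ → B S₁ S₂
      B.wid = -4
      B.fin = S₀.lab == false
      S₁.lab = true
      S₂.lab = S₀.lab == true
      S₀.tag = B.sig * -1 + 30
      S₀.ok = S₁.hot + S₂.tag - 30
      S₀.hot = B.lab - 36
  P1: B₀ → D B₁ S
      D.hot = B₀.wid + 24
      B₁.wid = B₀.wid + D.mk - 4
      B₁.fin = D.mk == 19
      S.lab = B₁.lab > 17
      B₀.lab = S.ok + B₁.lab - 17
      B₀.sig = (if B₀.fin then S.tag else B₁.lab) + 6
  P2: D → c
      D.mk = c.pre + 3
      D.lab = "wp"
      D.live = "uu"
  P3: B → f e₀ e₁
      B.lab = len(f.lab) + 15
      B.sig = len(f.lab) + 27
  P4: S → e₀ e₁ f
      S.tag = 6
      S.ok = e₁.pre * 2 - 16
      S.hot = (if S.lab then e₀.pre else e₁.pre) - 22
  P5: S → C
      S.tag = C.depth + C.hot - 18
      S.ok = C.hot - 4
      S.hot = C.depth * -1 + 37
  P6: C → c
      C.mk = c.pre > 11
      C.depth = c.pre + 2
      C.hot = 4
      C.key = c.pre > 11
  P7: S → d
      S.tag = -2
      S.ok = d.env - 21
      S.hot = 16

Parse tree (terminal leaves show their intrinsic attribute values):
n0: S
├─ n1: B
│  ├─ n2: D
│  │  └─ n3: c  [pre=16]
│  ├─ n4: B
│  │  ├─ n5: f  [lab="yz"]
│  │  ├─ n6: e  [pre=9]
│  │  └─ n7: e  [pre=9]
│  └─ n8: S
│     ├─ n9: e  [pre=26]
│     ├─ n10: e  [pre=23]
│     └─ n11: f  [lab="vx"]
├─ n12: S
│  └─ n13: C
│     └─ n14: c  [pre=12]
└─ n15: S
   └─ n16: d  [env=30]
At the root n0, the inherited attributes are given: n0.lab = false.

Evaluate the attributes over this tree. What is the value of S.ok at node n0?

-9

1. n0.lab = false  [given at root]
2. n1.wid = -4  [-4]
3. n1.fin = true  [S₀.lab == false]
4. n2.hot = 20  [B₀.wid + 24]
5. n3.pre = 16  [terminal]
6. n2.mk = 19  [c.pre + 3]
7. n2.lab = "wp"  ["wp"]
8. n2.live = "uu"  ["uu"]
9. n4.wid = 11  [B₀.wid + D.mk - 4]
10. n4.fin = true  [D.mk == 19]
11. n5.lab = "yz"  [terminal]
12. n6.pre = 9  [terminal]
13. n7.pre = 9  [terminal]
14. n4.lab = 17  [len(f.lab) + 15]
15. n4.sig = 29  [len(f.lab) + 27]
16. n8.lab = false  [B₁.lab > 17]
17. n9.pre = 26  [terminal]
18. n10.pre = 23  [terminal]
19. n11.lab = "vx"  [terminal]
20. n8.tag = 6  [6]
21. n8.ok = 30  [e₁.pre * 2 - 16]
22. n8.hot = 1  [(if S.lab then e₀.pre else e₁.pre) - 22]
23. n1.lab = 30  [S.ok + B₁.lab - 17]
24. n1.sig = 12  [(if B₀.fin then S.tag else B₁.lab) + 6]
25. n12.lab = true  [true]
26. n14.pre = 12  [terminal]
27. n13.mk = true  [c.pre > 11]
28. n13.depth = 14  [c.pre + 2]
29. n13.hot = 4  [4]
30. n13.key = true  [c.pre > 11]
31. n12.tag = 0  [C.depth + C.hot - 18]
32. n12.ok = 0  [C.hot - 4]
33. n12.hot = 23  [C.depth * -1 + 37]
34. n15.lab = false  [S₀.lab == true]
35. n16.env = 30  [terminal]
36. n15.tag = -2  [-2]
37. n15.ok = 9  [d.env - 21]
38. n15.hot = 16  [16]
39. n0.tag = 18  [B.sig * -1 + 30]
40. n0.ok = -9  [S₁.hot + S₂.tag - 30]
41. n0.hot = -6  [B.lab - 36]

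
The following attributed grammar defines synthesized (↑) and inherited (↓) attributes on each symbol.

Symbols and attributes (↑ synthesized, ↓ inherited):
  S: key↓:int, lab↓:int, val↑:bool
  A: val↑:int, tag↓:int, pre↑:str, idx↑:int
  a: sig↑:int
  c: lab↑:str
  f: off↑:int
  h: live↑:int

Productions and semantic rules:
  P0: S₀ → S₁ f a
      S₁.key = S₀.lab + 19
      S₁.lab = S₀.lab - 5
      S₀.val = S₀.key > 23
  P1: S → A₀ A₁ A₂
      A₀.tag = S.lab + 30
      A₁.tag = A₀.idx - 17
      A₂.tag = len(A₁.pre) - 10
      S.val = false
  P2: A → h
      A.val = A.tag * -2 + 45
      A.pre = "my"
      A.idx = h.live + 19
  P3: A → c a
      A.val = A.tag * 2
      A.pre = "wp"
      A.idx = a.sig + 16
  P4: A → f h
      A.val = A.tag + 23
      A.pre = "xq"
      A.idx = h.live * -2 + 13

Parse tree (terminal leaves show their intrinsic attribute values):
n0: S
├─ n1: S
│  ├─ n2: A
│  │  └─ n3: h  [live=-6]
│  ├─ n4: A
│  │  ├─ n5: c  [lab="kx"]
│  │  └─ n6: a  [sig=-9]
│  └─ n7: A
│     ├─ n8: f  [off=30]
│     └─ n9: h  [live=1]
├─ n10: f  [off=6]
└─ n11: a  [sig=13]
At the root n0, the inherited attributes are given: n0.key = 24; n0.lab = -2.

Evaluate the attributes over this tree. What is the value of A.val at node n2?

1. n0.key = 24  [given at root]
2. n0.lab = -2  [given at root]
3. n1.key = 17  [S₀.lab + 19]
4. n1.lab = -7  [S₀.lab - 5]
5. n2.tag = 23  [S.lab + 30]
6. n3.live = -6  [terminal]
7. n2.val = -1  [A.tag * -2 + 45]
8. n2.pre = "my"  ["my"]
9. n2.idx = 13  [h.live + 19]
10. n4.tag = -4  [A₀.idx - 17]
11. n5.lab = "kx"  [terminal]
12. n6.sig = -9  [terminal]
13. n4.val = -8  [A.tag * 2]
14. n4.pre = "wp"  ["wp"]
15. n4.idx = 7  [a.sig + 16]
16. n7.tag = -8  [len(A₁.pre) - 10]
17. n8.off = 30  [terminal]
18. n9.live = 1  [terminal]
19. n7.val = 15  [A.tag + 23]
20. n7.pre = "xq"  ["xq"]
21. n7.idx = 11  [h.live * -2 + 13]
22. n1.val = false  [false]
23. n10.off = 6  [terminal]
24. n11.sig = 13  [terminal]
25. n0.val = true  [S₀.key > 23]

-1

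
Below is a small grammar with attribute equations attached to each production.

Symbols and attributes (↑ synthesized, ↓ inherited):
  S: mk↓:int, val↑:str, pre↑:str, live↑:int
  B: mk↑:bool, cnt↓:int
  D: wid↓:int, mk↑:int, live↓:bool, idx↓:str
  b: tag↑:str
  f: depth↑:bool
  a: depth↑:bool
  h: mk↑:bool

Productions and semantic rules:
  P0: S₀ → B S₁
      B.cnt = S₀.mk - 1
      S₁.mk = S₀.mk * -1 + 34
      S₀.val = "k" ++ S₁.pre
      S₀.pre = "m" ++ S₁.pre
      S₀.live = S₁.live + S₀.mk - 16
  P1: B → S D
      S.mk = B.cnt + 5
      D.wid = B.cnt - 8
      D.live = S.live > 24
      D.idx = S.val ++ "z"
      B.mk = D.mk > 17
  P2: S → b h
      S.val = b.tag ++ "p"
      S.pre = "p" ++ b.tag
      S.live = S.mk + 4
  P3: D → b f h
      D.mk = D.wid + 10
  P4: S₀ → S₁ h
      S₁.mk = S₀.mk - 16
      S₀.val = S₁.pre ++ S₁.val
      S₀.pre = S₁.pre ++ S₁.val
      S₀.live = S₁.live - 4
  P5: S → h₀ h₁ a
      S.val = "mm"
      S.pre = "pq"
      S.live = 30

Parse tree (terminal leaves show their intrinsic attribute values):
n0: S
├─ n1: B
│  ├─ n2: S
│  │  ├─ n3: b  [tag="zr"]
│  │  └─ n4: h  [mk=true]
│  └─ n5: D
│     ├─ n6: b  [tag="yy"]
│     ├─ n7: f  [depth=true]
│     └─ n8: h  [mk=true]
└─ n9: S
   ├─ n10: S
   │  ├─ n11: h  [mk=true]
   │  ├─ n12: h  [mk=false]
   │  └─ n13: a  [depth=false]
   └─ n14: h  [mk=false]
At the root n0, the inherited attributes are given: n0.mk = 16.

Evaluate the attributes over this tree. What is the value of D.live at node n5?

1. n0.mk = 16  [given at root]
2. n1.cnt = 15  [S₀.mk - 1]
3. n2.mk = 20  [B.cnt + 5]
4. n3.tag = "zr"  [terminal]
5. n4.mk = true  [terminal]
6. n2.val = "zrp"  [b.tag ++ "p"]
7. n2.pre = "pzr"  ["p" ++ b.tag]
8. n2.live = 24  [S.mk + 4]
9. n5.wid = 7  [B.cnt - 8]
10. n5.live = false  [S.live > 24]
11. n5.idx = "zrpz"  [S.val ++ "z"]
12. n6.tag = "yy"  [terminal]
13. n7.depth = true  [terminal]
14. n8.mk = true  [terminal]
15. n5.mk = 17  [D.wid + 10]
16. n1.mk = false  [D.mk > 17]
17. n9.mk = 18  [S₀.mk * -1 + 34]
18. n10.mk = 2  [S₀.mk - 16]
19. n11.mk = true  [terminal]
20. n12.mk = false  [terminal]
21. n13.depth = false  [terminal]
22. n10.val = "mm"  ["mm"]
23. n10.pre = "pq"  ["pq"]
24. n10.live = 30  [30]
25. n14.mk = false  [terminal]
26. n9.val = "pqmm"  [S₁.pre ++ S₁.val]
27. n9.pre = "pqmm"  [S₁.pre ++ S₁.val]
28. n9.live = 26  [S₁.live - 4]
29. n0.val = "kpqmm"  ["k" ++ S₁.pre]
30. n0.pre = "mpqmm"  ["m" ++ S₁.pre]
31. n0.live = 26  [S₁.live + S₀.mk - 16]

false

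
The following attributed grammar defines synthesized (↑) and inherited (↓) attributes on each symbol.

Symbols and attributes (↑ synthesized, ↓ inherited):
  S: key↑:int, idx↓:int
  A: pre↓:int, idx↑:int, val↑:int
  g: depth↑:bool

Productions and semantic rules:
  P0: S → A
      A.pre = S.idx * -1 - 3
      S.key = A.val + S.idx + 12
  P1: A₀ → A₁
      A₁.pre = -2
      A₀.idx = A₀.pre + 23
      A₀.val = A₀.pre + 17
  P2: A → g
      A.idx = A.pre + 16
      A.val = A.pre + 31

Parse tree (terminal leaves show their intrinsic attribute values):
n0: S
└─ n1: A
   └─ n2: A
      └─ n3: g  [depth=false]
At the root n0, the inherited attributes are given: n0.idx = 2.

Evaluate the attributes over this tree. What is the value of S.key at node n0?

1. n0.idx = 2  [given at root]
2. n1.pre = -5  [S.idx * -1 - 3]
3. n2.pre = -2  [-2]
4. n3.depth = false  [terminal]
5. n2.idx = 14  [A.pre + 16]
6. n2.val = 29  [A.pre + 31]
7. n1.idx = 18  [A₀.pre + 23]
8. n1.val = 12  [A₀.pre + 17]
9. n0.key = 26  [A.val + S.idx + 12]

26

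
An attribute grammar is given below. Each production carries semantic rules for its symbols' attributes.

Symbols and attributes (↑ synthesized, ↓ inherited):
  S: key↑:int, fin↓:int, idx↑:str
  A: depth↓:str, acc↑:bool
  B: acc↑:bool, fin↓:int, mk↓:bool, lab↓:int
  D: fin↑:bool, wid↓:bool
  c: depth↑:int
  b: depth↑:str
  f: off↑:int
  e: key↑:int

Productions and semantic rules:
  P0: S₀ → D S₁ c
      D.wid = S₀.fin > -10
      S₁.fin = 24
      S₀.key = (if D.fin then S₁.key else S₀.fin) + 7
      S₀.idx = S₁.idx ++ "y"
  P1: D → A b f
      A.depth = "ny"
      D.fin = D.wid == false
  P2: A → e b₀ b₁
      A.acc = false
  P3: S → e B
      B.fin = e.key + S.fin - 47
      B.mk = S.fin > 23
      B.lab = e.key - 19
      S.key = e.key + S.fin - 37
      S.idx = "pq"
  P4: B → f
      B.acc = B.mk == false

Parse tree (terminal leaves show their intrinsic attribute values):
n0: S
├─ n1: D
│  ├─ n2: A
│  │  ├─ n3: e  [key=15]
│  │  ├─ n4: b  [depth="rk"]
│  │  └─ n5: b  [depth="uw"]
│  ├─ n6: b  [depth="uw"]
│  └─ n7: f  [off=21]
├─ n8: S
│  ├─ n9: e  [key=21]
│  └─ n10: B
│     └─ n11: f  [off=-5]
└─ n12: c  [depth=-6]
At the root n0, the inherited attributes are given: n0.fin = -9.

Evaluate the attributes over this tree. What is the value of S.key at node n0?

1. n0.fin = -9  [given at root]
2. n1.wid = true  [S₀.fin > -10]
3. n2.depth = "ny"  ["ny"]
4. n3.key = 15  [terminal]
5. n4.depth = "rk"  [terminal]
6. n5.depth = "uw"  [terminal]
7. n2.acc = false  [false]
8. n6.depth = "uw"  [terminal]
9. n7.off = 21  [terminal]
10. n1.fin = false  [D.wid == false]
11. n8.fin = 24  [24]
12. n9.key = 21  [terminal]
13. n10.fin = -2  [e.key + S.fin - 47]
14. n10.mk = true  [S.fin > 23]
15. n10.lab = 2  [e.key - 19]
16. n11.off = -5  [terminal]
17. n10.acc = false  [B.mk == false]
18. n8.key = 8  [e.key + S.fin - 37]
19. n8.idx = "pq"  ["pq"]
20. n12.depth = -6  [terminal]
21. n0.key = -2  [(if D.fin then S₁.key else S₀.fin) + 7]
22. n0.idx = "pqy"  [S₁.idx ++ "y"]

-2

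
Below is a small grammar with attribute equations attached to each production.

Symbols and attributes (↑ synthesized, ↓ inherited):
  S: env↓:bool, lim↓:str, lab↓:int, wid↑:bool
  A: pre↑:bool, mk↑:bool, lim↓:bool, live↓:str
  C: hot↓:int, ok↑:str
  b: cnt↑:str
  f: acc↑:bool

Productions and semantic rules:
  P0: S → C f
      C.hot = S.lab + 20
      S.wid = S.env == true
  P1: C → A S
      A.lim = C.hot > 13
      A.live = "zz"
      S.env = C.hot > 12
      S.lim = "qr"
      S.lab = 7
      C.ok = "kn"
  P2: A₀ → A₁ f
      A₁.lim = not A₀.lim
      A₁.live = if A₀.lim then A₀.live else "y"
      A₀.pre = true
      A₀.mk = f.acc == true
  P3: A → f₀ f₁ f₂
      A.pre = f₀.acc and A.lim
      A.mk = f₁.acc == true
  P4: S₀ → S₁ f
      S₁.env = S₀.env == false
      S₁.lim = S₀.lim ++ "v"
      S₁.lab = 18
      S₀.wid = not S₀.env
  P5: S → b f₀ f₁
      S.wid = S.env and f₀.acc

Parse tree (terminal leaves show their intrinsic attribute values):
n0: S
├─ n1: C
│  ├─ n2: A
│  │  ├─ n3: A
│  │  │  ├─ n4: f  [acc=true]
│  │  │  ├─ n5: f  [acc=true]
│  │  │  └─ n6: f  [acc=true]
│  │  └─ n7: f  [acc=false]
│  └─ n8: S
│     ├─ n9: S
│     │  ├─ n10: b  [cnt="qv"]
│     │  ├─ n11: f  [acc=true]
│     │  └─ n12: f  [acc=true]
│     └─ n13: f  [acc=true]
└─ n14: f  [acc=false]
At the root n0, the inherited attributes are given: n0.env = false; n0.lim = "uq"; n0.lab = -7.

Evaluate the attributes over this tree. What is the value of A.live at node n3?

1. n0.env = false  [given at root]
2. n0.lim = "uq"  [given at root]
3. n0.lab = -7  [given at root]
4. n1.hot = 13  [S.lab + 20]
5. n2.lim = false  [C.hot > 13]
6. n2.live = "zz"  ["zz"]
7. n3.lim = true  [not A₀.lim]
8. n3.live = "y"  [if A₀.lim then A₀.live else "y"]
9. n4.acc = true  [terminal]
10. n5.acc = true  [terminal]
11. n6.acc = true  [terminal]
12. n3.pre = true  [f₀.acc and A.lim]
13. n3.mk = true  [f₁.acc == true]
14. n7.acc = false  [terminal]
15. n2.pre = true  [true]
16. n2.mk = false  [f.acc == true]
17. n8.env = true  [C.hot > 12]
18. n8.lim = "qr"  ["qr"]
19. n8.lab = 7  [7]
20. n9.env = false  [S₀.env == false]
21. n9.lim = "qrv"  [S₀.lim ++ "v"]
22. n9.lab = 18  [18]
23. n10.cnt = "qv"  [terminal]
24. n11.acc = true  [terminal]
25. n12.acc = true  [terminal]
26. n9.wid = false  [S.env and f₀.acc]
27. n13.acc = true  [terminal]
28. n8.wid = false  [not S₀.env]
29. n1.ok = "kn"  ["kn"]
30. n14.acc = false  [terminal]
31. n0.wid = false  [S.env == true]

"y"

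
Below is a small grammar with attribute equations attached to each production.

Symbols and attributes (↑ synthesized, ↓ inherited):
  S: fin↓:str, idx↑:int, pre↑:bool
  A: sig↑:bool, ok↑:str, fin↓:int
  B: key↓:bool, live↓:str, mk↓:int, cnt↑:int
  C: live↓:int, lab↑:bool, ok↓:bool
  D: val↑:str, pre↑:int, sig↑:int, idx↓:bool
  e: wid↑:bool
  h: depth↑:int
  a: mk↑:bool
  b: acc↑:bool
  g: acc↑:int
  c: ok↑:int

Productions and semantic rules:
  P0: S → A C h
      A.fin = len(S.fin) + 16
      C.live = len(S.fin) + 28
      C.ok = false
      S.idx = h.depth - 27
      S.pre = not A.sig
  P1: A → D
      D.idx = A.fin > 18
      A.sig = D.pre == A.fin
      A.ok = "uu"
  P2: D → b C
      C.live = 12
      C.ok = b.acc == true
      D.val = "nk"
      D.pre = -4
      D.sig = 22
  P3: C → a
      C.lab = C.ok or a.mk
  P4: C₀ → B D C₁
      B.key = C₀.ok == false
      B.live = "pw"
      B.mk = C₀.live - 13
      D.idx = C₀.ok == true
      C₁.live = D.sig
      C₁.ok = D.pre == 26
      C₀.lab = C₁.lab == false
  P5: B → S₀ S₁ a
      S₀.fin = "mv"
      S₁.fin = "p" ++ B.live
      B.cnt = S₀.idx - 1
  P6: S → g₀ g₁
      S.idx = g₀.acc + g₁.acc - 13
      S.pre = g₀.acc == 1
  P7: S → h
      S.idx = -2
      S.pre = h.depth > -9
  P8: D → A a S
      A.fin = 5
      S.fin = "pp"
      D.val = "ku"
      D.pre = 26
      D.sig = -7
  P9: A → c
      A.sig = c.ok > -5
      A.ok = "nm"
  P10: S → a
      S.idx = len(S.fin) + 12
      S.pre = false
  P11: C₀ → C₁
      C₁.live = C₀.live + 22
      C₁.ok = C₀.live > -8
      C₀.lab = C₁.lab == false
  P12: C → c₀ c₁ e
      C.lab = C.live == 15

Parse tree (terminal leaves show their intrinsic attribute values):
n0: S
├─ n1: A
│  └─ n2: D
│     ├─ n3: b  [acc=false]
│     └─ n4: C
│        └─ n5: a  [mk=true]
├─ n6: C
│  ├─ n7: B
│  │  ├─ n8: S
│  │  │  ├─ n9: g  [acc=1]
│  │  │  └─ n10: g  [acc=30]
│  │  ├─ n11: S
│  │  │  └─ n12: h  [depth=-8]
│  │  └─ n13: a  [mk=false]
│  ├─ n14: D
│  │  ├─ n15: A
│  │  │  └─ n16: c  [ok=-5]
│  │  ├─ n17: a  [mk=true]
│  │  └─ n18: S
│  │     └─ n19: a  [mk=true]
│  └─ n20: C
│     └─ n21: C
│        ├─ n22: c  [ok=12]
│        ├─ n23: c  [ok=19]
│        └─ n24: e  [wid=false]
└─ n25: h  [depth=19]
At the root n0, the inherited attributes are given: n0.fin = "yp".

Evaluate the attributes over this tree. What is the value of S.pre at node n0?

1. n0.fin = "yp"  [given at root]
2. n1.fin = 18  [len(S.fin) + 16]
3. n2.idx = false  [A.fin > 18]
4. n3.acc = false  [terminal]
5. n4.live = 12  [12]
6. n4.ok = false  [b.acc == true]
7. n5.mk = true  [terminal]
8. n4.lab = true  [C.ok or a.mk]
9. n2.val = "nk"  ["nk"]
10. n2.pre = -4  [-4]
11. n2.sig = 22  [22]
12. n1.sig = false  [D.pre == A.fin]
13. n1.ok = "uu"  ["uu"]
14. n6.live = 30  [len(S.fin) + 28]
15. n6.ok = false  [false]
16. n7.key = true  [C₀.ok == false]
17. n7.live = "pw"  ["pw"]
18. n7.mk = 17  [C₀.live - 13]
19. n8.fin = "mv"  ["mv"]
20. n9.acc = 1  [terminal]
21. n10.acc = 30  [terminal]
22. n8.idx = 18  [g₀.acc + g₁.acc - 13]
23. n8.pre = true  [g₀.acc == 1]
24. n11.fin = "ppw"  ["p" ++ B.live]
25. n12.depth = -8  [terminal]
26. n11.idx = -2  [-2]
27. n11.pre = true  [h.depth > -9]
28. n13.mk = false  [terminal]
29. n7.cnt = 17  [S₀.idx - 1]
30. n14.idx = false  [C₀.ok == true]
31. n15.fin = 5  [5]
32. n16.ok = -5  [terminal]
33. n15.sig = false  [c.ok > -5]
34. n15.ok = "nm"  ["nm"]
35. n17.mk = true  [terminal]
36. n18.fin = "pp"  ["pp"]
37. n19.mk = true  [terminal]
38. n18.idx = 14  [len(S.fin) + 12]
39. n18.pre = false  [false]
40. n14.val = "ku"  ["ku"]
41. n14.pre = 26  [26]
42. n14.sig = -7  [-7]
43. n20.live = -7  [D.sig]
44. n20.ok = true  [D.pre == 26]
45. n21.live = 15  [C₀.live + 22]
46. n21.ok = true  [C₀.live > -8]
47. n22.ok = 12  [terminal]
48. n23.ok = 19  [terminal]
49. n24.wid = false  [terminal]
50. n21.lab = true  [C.live == 15]
51. n20.lab = false  [C₁.lab == false]
52. n6.lab = true  [C₁.lab == false]
53. n25.depth = 19  [terminal]
54. n0.idx = -8  [h.depth - 27]
55. n0.pre = true  [not A.sig]

true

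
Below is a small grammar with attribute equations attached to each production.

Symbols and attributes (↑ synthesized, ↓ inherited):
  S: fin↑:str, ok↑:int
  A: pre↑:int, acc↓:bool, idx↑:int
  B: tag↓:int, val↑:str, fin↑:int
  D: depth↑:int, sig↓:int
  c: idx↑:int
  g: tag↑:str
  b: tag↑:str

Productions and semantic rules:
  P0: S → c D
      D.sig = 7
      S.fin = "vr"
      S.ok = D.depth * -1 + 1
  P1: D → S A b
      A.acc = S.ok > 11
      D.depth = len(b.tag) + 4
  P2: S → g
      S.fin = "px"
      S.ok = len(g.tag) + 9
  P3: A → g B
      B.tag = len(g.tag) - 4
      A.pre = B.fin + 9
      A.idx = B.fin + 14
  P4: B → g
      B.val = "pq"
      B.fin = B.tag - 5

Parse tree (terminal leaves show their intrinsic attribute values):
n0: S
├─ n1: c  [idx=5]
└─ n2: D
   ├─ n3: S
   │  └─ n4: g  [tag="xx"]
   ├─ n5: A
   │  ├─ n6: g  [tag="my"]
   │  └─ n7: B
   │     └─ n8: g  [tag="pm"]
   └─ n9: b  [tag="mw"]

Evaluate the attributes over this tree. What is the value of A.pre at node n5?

1. n1.idx = 5  [terminal]
2. n2.sig = 7  [7]
3. n4.tag = "xx"  [terminal]
4. n3.fin = "px"  ["px"]
5. n3.ok = 11  [len(g.tag) + 9]
6. n5.acc = false  [S.ok > 11]
7. n6.tag = "my"  [terminal]
8. n7.tag = -2  [len(g.tag) - 4]
9. n8.tag = "pm"  [terminal]
10. n7.val = "pq"  ["pq"]
11. n7.fin = -7  [B.tag - 5]
12. n5.pre = 2  [B.fin + 9]
13. n5.idx = 7  [B.fin + 14]
14. n9.tag = "mw"  [terminal]
15. n2.depth = 6  [len(b.tag) + 4]
16. n0.fin = "vr"  ["vr"]
17. n0.ok = -5  [D.depth * -1 + 1]

2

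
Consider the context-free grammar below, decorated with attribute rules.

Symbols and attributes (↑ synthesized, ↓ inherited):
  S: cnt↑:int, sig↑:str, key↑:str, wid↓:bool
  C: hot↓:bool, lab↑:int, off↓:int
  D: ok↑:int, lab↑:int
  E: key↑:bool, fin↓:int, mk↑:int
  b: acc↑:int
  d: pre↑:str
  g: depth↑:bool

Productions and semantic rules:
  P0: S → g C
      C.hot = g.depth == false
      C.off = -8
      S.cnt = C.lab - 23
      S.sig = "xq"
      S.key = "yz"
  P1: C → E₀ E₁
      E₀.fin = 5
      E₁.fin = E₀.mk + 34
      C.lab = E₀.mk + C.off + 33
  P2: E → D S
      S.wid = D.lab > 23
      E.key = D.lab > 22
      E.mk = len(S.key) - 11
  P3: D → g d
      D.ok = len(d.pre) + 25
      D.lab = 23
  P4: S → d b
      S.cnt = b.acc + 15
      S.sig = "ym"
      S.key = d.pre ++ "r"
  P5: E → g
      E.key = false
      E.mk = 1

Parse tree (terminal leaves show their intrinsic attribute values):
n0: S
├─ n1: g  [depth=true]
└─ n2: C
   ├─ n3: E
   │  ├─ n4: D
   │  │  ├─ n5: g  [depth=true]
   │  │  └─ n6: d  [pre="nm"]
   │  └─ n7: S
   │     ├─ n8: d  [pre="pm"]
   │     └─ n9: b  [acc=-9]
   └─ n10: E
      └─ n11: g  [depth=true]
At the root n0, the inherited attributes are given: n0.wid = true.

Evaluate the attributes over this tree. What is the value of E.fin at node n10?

1. n0.wid = true  [given at root]
2. n1.depth = true  [terminal]
3. n2.hot = false  [g.depth == false]
4. n2.off = -8  [-8]
5. n3.fin = 5  [5]
6. n5.depth = true  [terminal]
7. n6.pre = "nm"  [terminal]
8. n4.ok = 27  [len(d.pre) + 25]
9. n4.lab = 23  [23]
10. n7.wid = false  [D.lab > 23]
11. n8.pre = "pm"  [terminal]
12. n9.acc = -9  [terminal]
13. n7.cnt = 6  [b.acc + 15]
14. n7.sig = "ym"  ["ym"]
15. n7.key = "pmr"  [d.pre ++ "r"]
16. n3.key = true  [D.lab > 22]
17. n3.mk = -8  [len(S.key) - 11]
18. n10.fin = 26  [E₀.mk + 34]
19. n11.depth = true  [terminal]
20. n10.key = false  [false]
21. n10.mk = 1  [1]
22. n2.lab = 17  [E₀.mk + C.off + 33]
23. n0.cnt = -6  [C.lab - 23]
24. n0.sig = "xq"  ["xq"]
25. n0.key = "yz"  ["yz"]

26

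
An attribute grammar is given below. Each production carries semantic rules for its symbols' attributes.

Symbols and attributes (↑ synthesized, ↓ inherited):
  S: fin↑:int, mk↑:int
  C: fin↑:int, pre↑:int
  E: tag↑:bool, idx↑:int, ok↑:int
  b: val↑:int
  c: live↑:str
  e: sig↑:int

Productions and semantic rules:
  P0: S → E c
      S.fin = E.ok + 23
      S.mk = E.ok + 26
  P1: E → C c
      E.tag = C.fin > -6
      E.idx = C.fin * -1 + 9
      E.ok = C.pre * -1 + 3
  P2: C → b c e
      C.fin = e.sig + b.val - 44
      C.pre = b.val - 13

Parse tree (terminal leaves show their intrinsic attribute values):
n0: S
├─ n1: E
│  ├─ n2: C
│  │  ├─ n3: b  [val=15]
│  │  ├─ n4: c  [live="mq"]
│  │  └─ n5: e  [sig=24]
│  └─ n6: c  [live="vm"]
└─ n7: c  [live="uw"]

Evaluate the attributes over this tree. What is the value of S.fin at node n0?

1. n3.val = 15  [terminal]
2. n4.live = "mq"  [terminal]
3. n5.sig = 24  [terminal]
4. n2.fin = -5  [e.sig + b.val - 44]
5. n2.pre = 2  [b.val - 13]
6. n6.live = "vm"  [terminal]
7. n1.tag = true  [C.fin > -6]
8. n1.idx = 14  [C.fin * -1 + 9]
9. n1.ok = 1  [C.pre * -1 + 3]
10. n7.live = "uw"  [terminal]
11. n0.fin = 24  [E.ok + 23]
12. n0.mk = 27  [E.ok + 26]

24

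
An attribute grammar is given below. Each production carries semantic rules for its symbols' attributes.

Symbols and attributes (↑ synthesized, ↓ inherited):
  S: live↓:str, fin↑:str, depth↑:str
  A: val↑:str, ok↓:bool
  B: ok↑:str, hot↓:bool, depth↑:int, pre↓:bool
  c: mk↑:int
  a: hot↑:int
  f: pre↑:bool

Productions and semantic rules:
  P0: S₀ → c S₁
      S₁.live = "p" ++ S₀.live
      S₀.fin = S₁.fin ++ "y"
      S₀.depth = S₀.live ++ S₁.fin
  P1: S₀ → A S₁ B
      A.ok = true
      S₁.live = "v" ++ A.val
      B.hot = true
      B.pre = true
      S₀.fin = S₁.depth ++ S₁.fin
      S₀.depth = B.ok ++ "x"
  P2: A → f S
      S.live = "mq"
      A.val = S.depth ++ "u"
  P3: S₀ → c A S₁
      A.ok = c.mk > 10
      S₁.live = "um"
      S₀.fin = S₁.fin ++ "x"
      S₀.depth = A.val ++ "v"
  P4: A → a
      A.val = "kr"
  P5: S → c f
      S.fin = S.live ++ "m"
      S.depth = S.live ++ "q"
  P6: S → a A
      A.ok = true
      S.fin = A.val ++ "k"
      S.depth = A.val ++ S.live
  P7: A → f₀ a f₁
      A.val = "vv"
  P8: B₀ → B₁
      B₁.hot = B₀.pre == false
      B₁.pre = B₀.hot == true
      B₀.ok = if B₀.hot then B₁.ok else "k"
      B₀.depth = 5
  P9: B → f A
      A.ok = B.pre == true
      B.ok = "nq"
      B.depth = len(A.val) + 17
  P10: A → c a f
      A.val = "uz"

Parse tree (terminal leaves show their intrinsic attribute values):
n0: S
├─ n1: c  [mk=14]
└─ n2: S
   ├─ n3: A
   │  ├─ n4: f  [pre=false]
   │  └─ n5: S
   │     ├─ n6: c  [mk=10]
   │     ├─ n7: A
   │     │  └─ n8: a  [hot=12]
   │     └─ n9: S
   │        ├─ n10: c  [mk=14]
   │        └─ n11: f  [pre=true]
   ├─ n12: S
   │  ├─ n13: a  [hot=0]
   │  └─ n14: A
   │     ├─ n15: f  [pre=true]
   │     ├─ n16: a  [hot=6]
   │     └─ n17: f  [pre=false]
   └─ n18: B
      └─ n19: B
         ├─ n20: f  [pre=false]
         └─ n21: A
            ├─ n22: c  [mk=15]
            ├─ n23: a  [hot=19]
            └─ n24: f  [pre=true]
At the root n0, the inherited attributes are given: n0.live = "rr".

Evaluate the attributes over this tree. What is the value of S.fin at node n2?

"vvvkrvuvvk"

1. n0.live = "rr"  [given at root]
2. n1.mk = 14  [terminal]
3. n2.live = "prr"  ["p" ++ S₀.live]
4. n3.ok = true  [true]
5. n4.pre = false  [terminal]
6. n5.live = "mq"  ["mq"]
7. n6.mk = 10  [terminal]
8. n7.ok = false  [c.mk > 10]
9. n8.hot = 12  [terminal]
10. n7.val = "kr"  ["kr"]
11. n9.live = "um"  ["um"]
12. n10.mk = 14  [terminal]
13. n11.pre = true  [terminal]
14. n9.fin = "umm"  [S.live ++ "m"]
15. n9.depth = "umq"  [S.live ++ "q"]
16. n5.fin = "ummx"  [S₁.fin ++ "x"]
17. n5.depth = "krv"  [A.val ++ "v"]
18. n3.val = "krvu"  [S.depth ++ "u"]
19. n12.live = "vkrvu"  ["v" ++ A.val]
20. n13.hot = 0  [terminal]
21. n14.ok = true  [true]
22. n15.pre = true  [terminal]
23. n16.hot = 6  [terminal]
24. n17.pre = false  [terminal]
25. n14.val = "vv"  ["vv"]
26. n12.fin = "vvk"  [A.val ++ "k"]
27. n12.depth = "vvvkrvu"  [A.val ++ S.live]
28. n18.hot = true  [true]
29. n18.pre = true  [true]
30. n19.hot = false  [B₀.pre == false]
31. n19.pre = true  [B₀.hot == true]
32. n20.pre = false  [terminal]
33. n21.ok = true  [B.pre == true]
34. n22.mk = 15  [terminal]
35. n23.hot = 19  [terminal]
36. n24.pre = true  [terminal]
37. n21.val = "uz"  ["uz"]
38. n19.ok = "nq"  ["nq"]
39. n19.depth = 19  [len(A.val) + 17]
40. n18.ok = "nq"  [if B₀.hot then B₁.ok else "k"]
41. n18.depth = 5  [5]
42. n2.fin = "vvvkrvuvvk"  [S₁.depth ++ S₁.fin]
43. n2.depth = "nqx"  [B.ok ++ "x"]
44. n0.fin = "vvvkrvuvvky"  [S₁.fin ++ "y"]
45. n0.depth = "rrvvvkrvuvvk"  [S₀.live ++ S₁.fin]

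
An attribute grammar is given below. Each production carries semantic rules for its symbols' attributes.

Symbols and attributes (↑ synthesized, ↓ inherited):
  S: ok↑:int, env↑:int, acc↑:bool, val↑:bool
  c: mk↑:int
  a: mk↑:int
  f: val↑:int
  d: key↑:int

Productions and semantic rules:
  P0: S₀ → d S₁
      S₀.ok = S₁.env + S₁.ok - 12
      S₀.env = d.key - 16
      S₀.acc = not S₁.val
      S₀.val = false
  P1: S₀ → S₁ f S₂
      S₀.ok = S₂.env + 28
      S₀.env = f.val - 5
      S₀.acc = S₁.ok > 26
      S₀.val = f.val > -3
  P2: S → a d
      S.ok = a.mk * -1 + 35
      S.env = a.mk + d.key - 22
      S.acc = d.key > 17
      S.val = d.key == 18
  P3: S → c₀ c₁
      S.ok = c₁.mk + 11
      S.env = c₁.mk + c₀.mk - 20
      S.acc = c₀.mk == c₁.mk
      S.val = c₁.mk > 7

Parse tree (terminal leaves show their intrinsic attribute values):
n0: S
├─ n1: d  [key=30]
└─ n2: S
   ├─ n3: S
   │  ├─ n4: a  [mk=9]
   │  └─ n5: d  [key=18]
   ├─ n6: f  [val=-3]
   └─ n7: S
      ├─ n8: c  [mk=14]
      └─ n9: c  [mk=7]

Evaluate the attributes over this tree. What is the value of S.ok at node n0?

1. n1.key = 30  [terminal]
2. n4.mk = 9  [terminal]
3. n5.key = 18  [terminal]
4. n3.ok = 26  [a.mk * -1 + 35]
5. n3.env = 5  [a.mk + d.key - 22]
6. n3.acc = true  [d.key > 17]
7. n3.val = true  [d.key == 18]
8. n6.val = -3  [terminal]
9. n8.mk = 14  [terminal]
10. n9.mk = 7  [terminal]
11. n7.ok = 18  [c₁.mk + 11]
12. n7.env = 1  [c₁.mk + c₀.mk - 20]
13. n7.acc = false  [c₀.mk == c₁.mk]
14. n7.val = false  [c₁.mk > 7]
15. n2.ok = 29  [S₂.env + 28]
16. n2.env = -8  [f.val - 5]
17. n2.acc = false  [S₁.ok > 26]
18. n2.val = false  [f.val > -3]
19. n0.ok = 9  [S₁.env + S₁.ok - 12]
20. n0.env = 14  [d.key - 16]
21. n0.acc = true  [not S₁.val]
22. n0.val = false  [false]

9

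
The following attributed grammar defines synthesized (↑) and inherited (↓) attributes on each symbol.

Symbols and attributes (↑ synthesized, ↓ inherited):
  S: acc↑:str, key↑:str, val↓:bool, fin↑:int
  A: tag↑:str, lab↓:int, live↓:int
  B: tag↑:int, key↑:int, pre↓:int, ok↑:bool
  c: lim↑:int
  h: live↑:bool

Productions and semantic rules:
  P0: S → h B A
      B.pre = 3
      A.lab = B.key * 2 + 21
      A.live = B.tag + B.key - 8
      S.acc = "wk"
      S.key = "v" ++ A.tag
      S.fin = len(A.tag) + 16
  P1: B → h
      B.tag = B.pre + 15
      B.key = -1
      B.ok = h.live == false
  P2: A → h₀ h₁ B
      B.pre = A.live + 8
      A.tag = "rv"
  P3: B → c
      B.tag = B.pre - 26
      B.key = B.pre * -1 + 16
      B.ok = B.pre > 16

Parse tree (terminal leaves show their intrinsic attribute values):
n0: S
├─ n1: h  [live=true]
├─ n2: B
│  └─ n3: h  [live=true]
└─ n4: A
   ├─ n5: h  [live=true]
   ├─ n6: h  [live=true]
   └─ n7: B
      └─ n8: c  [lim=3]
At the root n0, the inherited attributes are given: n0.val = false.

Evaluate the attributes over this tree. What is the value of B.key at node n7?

-1

1. n0.val = false  [given at root]
2. n1.live = true  [terminal]
3. n2.pre = 3  [3]
4. n3.live = true  [terminal]
5. n2.tag = 18  [B.pre + 15]
6. n2.key = -1  [-1]
7. n2.ok = false  [h.live == false]
8. n4.lab = 19  [B.key * 2 + 21]
9. n4.live = 9  [B.tag + B.key - 8]
10. n5.live = true  [terminal]
11. n6.live = true  [terminal]
12. n7.pre = 17  [A.live + 8]
13. n8.lim = 3  [terminal]
14. n7.tag = -9  [B.pre - 26]
15. n7.key = -1  [B.pre * -1 + 16]
16. n7.ok = true  [B.pre > 16]
17. n4.tag = "rv"  ["rv"]
18. n0.acc = "wk"  ["wk"]
19. n0.key = "vrv"  ["v" ++ A.tag]
20. n0.fin = 18  [len(A.tag) + 16]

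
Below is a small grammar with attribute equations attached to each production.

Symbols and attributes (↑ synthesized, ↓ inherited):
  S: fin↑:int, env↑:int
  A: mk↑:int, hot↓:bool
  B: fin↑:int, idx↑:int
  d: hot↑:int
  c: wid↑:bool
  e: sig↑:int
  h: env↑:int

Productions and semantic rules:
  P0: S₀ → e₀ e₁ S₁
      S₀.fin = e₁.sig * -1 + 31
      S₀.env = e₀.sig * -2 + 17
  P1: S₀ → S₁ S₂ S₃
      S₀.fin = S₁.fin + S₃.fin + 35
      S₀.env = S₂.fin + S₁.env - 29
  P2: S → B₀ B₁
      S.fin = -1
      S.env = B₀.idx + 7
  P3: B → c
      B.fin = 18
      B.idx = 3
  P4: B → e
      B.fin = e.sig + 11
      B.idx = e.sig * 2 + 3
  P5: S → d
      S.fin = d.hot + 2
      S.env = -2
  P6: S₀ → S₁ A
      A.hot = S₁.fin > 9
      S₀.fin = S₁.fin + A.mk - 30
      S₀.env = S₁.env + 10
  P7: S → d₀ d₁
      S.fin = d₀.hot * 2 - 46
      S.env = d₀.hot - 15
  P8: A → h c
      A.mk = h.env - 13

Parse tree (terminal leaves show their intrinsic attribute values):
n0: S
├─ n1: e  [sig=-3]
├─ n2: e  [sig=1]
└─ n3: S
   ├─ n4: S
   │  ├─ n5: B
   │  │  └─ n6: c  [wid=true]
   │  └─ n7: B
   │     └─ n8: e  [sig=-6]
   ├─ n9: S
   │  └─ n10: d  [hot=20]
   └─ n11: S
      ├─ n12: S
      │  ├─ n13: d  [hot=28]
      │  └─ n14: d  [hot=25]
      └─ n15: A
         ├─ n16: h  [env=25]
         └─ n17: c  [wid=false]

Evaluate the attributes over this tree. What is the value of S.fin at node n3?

1. n1.sig = -3  [terminal]
2. n2.sig = 1  [terminal]
3. n6.wid = true  [terminal]
4. n5.fin = 18  [18]
5. n5.idx = 3  [3]
6. n8.sig = -6  [terminal]
7. n7.fin = 5  [e.sig + 11]
8. n7.idx = -9  [e.sig * 2 + 3]
9. n4.fin = -1  [-1]
10. n4.env = 10  [B₀.idx + 7]
11. n10.hot = 20  [terminal]
12. n9.fin = 22  [d.hot + 2]
13. n9.env = -2  [-2]
14. n13.hot = 28  [terminal]
15. n14.hot = 25  [terminal]
16. n12.fin = 10  [d₀.hot * 2 - 46]
17. n12.env = 13  [d₀.hot - 15]
18. n15.hot = true  [S₁.fin > 9]
19. n16.env = 25  [terminal]
20. n17.wid = false  [terminal]
21. n15.mk = 12  [h.env - 13]
22. n11.fin = -8  [S₁.fin + A.mk - 30]
23. n11.env = 23  [S₁.env + 10]
24. n3.fin = 26  [S₁.fin + S₃.fin + 35]
25. n3.env = 3  [S₂.fin + S₁.env - 29]
26. n0.fin = 30  [e₁.sig * -1 + 31]
27. n0.env = 23  [e₀.sig * -2 + 17]

26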